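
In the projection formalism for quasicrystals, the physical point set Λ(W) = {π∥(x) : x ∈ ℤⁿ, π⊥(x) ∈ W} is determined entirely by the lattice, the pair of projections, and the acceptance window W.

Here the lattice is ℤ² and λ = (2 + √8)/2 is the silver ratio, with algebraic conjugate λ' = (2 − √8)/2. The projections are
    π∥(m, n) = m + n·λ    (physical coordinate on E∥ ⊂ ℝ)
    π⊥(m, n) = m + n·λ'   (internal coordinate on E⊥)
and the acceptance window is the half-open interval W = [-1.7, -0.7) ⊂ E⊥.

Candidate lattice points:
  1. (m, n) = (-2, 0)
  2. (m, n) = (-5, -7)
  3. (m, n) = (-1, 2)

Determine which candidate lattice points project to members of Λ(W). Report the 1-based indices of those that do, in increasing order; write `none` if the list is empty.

none

λ' = (2−√8)/2 ≈ -0.41421.
#1 (-2,0): internal coord -2 + (0)·λ' = -2.00000; -2.00000 ∉ [-1.7, -0.7) → out
#2 (-5,-7): internal coord -5 + (-7)·λ' = -2.10051; -2.10051 ∉ [-1.7, -0.7) → out
#3 (-1,2): internal coord -1 + (2)·λ' = -1.82843; -1.82843 ∉ [-1.7, -0.7) → out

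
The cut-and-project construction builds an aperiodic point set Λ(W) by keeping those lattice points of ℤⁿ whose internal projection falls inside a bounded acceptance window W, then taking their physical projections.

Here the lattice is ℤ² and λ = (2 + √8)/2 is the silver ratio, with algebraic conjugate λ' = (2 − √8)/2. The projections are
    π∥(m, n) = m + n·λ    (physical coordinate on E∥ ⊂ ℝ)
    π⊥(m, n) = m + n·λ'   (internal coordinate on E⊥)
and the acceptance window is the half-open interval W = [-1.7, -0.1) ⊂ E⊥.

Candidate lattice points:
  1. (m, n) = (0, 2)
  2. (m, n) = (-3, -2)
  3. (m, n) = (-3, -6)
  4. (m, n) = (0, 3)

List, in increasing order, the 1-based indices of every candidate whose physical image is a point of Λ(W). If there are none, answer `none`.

Numerically λ ≈ 2.4142 and λ' = −1/λ ≈ -0.4142.
candidate 1: (m,n)=(0,2) → π∥ = 0+2·λ ≈ 4.8284, π⊥ = 0+2·λ' ≈ -0.8284 ∈ [-1.7, -0.1) ⇒ IN Λ
candidate 2: (m,n)=(-3,-2) → π∥ = -3-2·λ ≈ -7.8284, π⊥ = -3-2·λ' ≈ -2.1716 ∉ [-1.7, -0.1) ⇒ out
candidate 3: (m,n)=(-3,-6) → π∥ = -3-6·λ ≈ -17.4853, π⊥ = -3-6·λ' ≈ -0.5147 ∈ [-1.7, -0.1) ⇒ IN Λ
candidate 4: (m,n)=(0,3) → π∥ = 0+3·λ ≈ 7.2426, π⊥ = 0+3·λ' ≈ -1.2426 ∈ [-1.7, -0.1) ⇒ IN Λ

1, 3, 4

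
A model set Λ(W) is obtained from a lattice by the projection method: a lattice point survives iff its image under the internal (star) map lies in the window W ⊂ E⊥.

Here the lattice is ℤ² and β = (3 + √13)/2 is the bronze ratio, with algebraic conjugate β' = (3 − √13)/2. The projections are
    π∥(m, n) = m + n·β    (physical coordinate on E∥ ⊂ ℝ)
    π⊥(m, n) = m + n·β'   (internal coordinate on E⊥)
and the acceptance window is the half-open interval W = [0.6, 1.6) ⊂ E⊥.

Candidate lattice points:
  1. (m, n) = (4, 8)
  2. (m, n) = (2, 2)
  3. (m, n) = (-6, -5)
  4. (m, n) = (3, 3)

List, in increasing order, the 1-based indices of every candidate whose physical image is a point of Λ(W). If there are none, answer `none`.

1, 2

β' = (3−√13)/2 ≈ -0.302776.
candidate 1: (m,n)=(4,8) → π∥ = 4+8·β ≈ 30.422205, π⊥ = 4+8·β' ≈ 1.577795 ∈ [0.6, 1.6) ⇒ IN Λ
candidate 2: (m,n)=(2,2) → π∥ = 2+2·β ≈ 8.605551, π⊥ = 2+2·β' ≈ 1.394449 ∈ [0.6, 1.6) ⇒ IN Λ
candidate 3: (m,n)=(-6,-5) → π∥ = -6-5·β ≈ -22.513878, π⊥ = -6-5·β' ≈ -4.486122 ∉ [0.6, 1.6) ⇒ out
candidate 4: (m,n)=(3,3) → π∥ = 3+3·β ≈ 12.908327, π⊥ = 3+3·β' ≈ 2.091673 ∉ [0.6, 1.6) ⇒ out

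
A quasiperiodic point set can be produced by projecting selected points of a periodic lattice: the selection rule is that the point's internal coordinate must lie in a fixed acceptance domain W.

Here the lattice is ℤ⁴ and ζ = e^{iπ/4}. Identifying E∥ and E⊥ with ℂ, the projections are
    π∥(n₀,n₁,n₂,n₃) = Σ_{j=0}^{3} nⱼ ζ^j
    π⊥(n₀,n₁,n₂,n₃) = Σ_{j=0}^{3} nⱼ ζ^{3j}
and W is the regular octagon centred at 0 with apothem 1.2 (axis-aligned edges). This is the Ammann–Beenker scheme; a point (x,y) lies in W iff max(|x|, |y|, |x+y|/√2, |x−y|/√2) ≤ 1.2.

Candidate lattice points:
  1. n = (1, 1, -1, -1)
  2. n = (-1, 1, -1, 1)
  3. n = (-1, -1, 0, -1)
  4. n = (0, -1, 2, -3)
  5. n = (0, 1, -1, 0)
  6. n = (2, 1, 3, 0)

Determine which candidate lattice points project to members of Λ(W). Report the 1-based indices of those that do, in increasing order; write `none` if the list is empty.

1

Internal map: ζ^{3j} for j=0..3 gives (1,0), (−√2/2,√2/2), (0,−1), (√2/2,√2/2).
#1 (1, 1, -1, -1): internal (-0.414214, 1.000000); octagon support 1.000000 vs apothem 1.2 → ∈ W
#2 (-1, 1, -1, 1): internal (-1.000000, 2.414214); octagon support 2.414214 vs apothem 1.2 → ∉ W
#3 (-1, -1, 0, -1): internal (-1.000000, -1.414214); octagon support 1.707107 vs apothem 1.2 → ∉ W
#4 (0, -1, 2, -3): internal (-1.414214, -4.828427); octagon support 4.828427 vs apothem 1.2 → ∉ W
#5 (0, 1, -1, 0): internal (-0.707107, 1.707107); octagon support 1.707107 vs apothem 1.2 → ∉ W
#6 (2, 1, 3, 0): internal (1.292893, -2.292893); octagon support 2.535534 vs apothem 1.2 → ∉ W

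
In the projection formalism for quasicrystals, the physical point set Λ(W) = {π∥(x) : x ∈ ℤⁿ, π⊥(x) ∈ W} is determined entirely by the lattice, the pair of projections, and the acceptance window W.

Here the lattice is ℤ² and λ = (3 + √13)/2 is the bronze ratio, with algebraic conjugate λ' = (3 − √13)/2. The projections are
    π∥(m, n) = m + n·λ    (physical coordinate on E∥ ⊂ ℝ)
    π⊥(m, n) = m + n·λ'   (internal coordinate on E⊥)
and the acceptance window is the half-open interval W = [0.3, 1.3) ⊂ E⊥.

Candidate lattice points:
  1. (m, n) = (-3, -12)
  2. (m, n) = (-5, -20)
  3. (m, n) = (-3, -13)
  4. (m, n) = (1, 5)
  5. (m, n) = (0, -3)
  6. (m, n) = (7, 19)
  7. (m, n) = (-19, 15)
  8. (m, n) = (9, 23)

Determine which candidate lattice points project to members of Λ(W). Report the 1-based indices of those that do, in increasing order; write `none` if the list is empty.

Compute λ' = (3−√13)/2 = -0.30278, so π⊥(m,n) = m -0.30278·n.
candidate 1: (m,n)=(-3,-12) → π∥ = -3-12·λ ≈ -42.63331, π⊥ = -3-12·λ' ≈ 0.63331 ∈ [0.3, 1.3) ⇒ IN Λ
candidate 2: (m,n)=(-5,-20) → π∥ = -5-20·λ ≈ -71.05551, π⊥ = -5-20·λ' ≈ 1.05551 ∈ [0.3, 1.3) ⇒ IN Λ
candidate 3: (m,n)=(-3,-13) → π∥ = -3-13·λ ≈ -45.93608, π⊥ = -3-13·λ' ≈ 0.93608 ∈ [0.3, 1.3) ⇒ IN Λ
candidate 4: (m,n)=(1,5) → π∥ = 1+5·λ ≈ 17.51388, π⊥ = 1+5·λ' ≈ -0.51388 ∉ [0.3, 1.3) ⇒ out
candidate 5: (m,n)=(0,-3) → π∥ = 0-3·λ ≈ -9.90833, π⊥ = 0-3·λ' ≈ 0.90833 ∈ [0.3, 1.3) ⇒ IN Λ
candidate 6: (m,n)=(7,19) → π∥ = 7+19·λ ≈ 69.75274, π⊥ = 7+19·λ' ≈ 1.24726 ∈ [0.3, 1.3) ⇒ IN Λ
candidate 7: (m,n)=(-19,15) → π∥ = -19+15·λ ≈ 30.54163, π⊥ = -19+15·λ' ≈ -23.54163 ∉ [0.3, 1.3) ⇒ out
candidate 8: (m,n)=(9,23) → π∥ = 9+23·λ ≈ 84.96384, π⊥ = 9+23·λ' ≈ 2.03616 ∉ [0.3, 1.3) ⇒ out

1, 2, 3, 5, 6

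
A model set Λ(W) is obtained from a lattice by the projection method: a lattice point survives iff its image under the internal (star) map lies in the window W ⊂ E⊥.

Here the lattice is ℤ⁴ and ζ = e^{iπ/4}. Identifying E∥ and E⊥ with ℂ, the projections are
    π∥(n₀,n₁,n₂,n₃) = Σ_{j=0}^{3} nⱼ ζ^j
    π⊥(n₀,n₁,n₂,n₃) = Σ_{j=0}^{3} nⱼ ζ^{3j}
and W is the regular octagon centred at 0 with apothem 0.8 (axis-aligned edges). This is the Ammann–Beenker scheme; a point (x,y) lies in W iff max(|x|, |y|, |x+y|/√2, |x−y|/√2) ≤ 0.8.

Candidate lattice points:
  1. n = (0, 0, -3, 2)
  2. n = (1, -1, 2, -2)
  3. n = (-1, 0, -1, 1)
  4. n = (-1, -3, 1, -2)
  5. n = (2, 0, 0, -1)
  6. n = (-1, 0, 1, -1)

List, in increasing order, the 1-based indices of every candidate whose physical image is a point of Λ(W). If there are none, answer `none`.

none

With ζ = e^{iπ/4} the internal vectors are ζ^0,ζ^3,ζ^6,ζ^9.
candidate 1: n = (0, 0, -3, 2) → π⊥ ≈ (+1.414214, +4.414214); max(|x|,|y|,|x±y|/√2) = 4.414214 > 0.8 ⇒ ∉ W
candidate 2: n = (1, -1, 2, -2) → π⊥ ≈ (+0.292893, -4.121320); max(|x|,|y|,|x±y|/√2) = 4.121320 > 0.8 ⇒ ∉ W
candidate 3: n = (-1, 0, -1, 1) → π⊥ ≈ (-0.292893, +1.707107); max(|x|,|y|,|x±y|/√2) = 1.707107 > 0.8 ⇒ ∉ W
candidate 4: n = (-1, -3, 1, -2) → π⊥ ≈ (-0.292893, -4.535534); max(|x|,|y|,|x±y|/√2) = 4.535534 > 0.8 ⇒ ∉ W
candidate 5: n = (2, 0, 0, -1) → π⊥ ≈ (+1.292893, -0.707107); max(|x|,|y|,|x±y|/√2) = 1.414214 > 0.8 ⇒ ∉ W
candidate 6: n = (-1, 0, 1, -1) → π⊥ ≈ (-1.707107, -1.707107); max(|x|,|y|,|x±y|/√2) = 2.414214 > 0.8 ⇒ ∉ W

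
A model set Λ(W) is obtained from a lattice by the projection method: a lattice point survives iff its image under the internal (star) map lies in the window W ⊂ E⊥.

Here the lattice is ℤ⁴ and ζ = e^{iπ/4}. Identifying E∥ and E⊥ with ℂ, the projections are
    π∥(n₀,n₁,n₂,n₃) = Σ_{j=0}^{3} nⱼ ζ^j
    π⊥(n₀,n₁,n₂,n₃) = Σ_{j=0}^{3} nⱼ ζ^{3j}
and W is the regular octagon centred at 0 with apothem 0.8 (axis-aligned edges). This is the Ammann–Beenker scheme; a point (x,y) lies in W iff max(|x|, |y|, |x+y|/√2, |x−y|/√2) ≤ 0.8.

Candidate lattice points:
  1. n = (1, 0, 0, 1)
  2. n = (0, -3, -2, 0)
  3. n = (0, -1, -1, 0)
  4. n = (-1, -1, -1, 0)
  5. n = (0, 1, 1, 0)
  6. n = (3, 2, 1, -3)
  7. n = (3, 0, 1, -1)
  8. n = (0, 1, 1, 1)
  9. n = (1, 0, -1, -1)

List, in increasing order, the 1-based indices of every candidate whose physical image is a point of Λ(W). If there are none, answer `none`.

Internal map: ζ^{3j} for j=0..3 gives (1,0), (−√2/2,√2/2), (0,−1), (√2/2,√2/2).
#1 (1, 0, 0, 1): internal (1.707107, 0.707107); octagon support 1.707107 vs apothem 0.8 → ∉ W
#2 (0, -3, -2, 0): internal (2.121320, -0.121320); octagon support 2.121320 vs apothem 0.8 → ∉ W
#3 (0, -1, -1, 0): internal (0.707107, 0.292893); octagon support 0.707107 vs apothem 0.8 → ∈ W
#4 (-1, -1, -1, 0): internal (-0.292893, 0.292893); octagon support 0.414214 vs apothem 0.8 → ∈ W
#5 (0, 1, 1, 0): internal (-0.707107, -0.292893); octagon support 0.707107 vs apothem 0.8 → ∈ W
#6 (3, 2, 1, -3): internal (-0.535534, -1.707107); octagon support 1.707107 vs apothem 0.8 → ∉ W
#7 (3, 0, 1, -1): internal (2.292893, -1.707107); octagon support 2.828427 vs apothem 0.8 → ∉ W
#8 (0, 1, 1, 1): internal (0.000000, 0.414214); octagon support 0.414214 vs apothem 0.8 → ∈ W
#9 (1, 0, -1, -1): internal (0.292893, 0.292893); octagon support 0.414214 vs apothem 0.8 → ∈ W

3, 4, 5, 8, 9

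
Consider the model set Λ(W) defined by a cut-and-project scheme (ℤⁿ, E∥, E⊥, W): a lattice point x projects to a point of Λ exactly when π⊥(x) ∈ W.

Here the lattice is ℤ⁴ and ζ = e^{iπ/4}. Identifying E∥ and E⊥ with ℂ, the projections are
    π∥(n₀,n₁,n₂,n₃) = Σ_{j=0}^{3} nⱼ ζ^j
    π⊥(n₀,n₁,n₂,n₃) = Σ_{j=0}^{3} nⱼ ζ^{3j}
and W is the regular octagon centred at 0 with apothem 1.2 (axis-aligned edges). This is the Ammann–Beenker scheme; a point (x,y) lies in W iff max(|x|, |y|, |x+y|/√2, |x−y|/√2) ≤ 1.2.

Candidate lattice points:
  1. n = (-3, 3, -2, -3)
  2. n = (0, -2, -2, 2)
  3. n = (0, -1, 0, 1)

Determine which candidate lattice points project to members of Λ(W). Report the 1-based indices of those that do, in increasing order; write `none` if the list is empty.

none

With ζ = e^{iπ/4} the internal vectors are ζ^0,ζ^3,ζ^6,ζ^9.
candidate 1: n = (-3, 3, -2, -3) → π⊥ ≈ (-7.2426, +2.0000); max(|x|,|y|,|x±y|/√2) = 7.2426 > 1.2 ⇒ ∉ W
candidate 2: n = (0, -2, -2, 2) → π⊥ ≈ (+2.8284, +2.0000); max(|x|,|y|,|x±y|/√2) = 3.4142 > 1.2 ⇒ ∉ W
candidate 3: n = (0, -1, 0, 1) → π⊥ ≈ (+1.4142, +0.0000); max(|x|,|y|,|x±y|/√2) = 1.4142 > 1.2 ⇒ ∉ W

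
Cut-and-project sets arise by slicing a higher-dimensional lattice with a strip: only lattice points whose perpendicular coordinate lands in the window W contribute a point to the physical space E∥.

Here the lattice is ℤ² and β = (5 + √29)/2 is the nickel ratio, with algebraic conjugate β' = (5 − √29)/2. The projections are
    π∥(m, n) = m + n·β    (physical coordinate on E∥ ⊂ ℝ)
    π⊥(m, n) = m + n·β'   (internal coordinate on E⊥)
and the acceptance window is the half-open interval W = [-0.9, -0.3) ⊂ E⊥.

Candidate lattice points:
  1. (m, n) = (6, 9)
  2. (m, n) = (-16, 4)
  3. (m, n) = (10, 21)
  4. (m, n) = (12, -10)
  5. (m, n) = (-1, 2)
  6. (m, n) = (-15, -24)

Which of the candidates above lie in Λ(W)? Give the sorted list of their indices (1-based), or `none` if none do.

none

β' = (5−√29)/2 ≈ -0.192582.
#1 (6,9): internal coord 6 + (9)·β' = +4.266758; +4.266758 ∉ [-0.9, -0.3) → out
#2 (-16,4): internal coord -16 + (4)·β' = -16.770330; -16.770330 ∉ [-0.9, -0.3) → out
#3 (10,21): internal coord 10 + (21)·β' = +5.955770; +5.955770 ∉ [-0.9, -0.3) → out
#4 (12,-10): internal coord 12 + (-10)·β' = +13.925824; +13.925824 ∉ [-0.9, -0.3) → out
#5 (-1,2): internal coord -1 + (2)·β' = -1.385165; -1.385165 ∉ [-0.9, -0.3) → out
#6 (-15,-24): internal coord -15 + (-24)·β' = -10.378022; -10.378022 ∉ [-0.9, -0.3) → out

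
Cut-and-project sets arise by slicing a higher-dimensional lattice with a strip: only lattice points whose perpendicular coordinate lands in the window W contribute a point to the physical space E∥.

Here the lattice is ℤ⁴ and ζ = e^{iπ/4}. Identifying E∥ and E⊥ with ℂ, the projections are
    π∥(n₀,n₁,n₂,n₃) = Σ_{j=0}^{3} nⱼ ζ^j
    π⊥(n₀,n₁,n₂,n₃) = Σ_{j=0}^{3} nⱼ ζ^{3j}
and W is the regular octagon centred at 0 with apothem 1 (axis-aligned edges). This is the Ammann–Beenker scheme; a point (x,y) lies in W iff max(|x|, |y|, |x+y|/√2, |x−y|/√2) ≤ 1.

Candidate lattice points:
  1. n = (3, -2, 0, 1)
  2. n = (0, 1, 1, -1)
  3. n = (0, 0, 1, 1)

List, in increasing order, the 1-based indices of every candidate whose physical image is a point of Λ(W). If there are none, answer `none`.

3

π⊥(n) = n₀ + n₁ζ³ + n₂ζ⁶ + n₃ζ⁹ where ζ = e^{iπ/4}.
candidate 1: n = (3, -2, 0, 1) → π⊥ ≈ (+5.12132, -0.70711); max(|x|,|y|,|x±y|/√2) = 5.12132 > 1 ⇒ ∉ W
candidate 2: n = (0, 1, 1, -1) → π⊥ ≈ (-1.41421, -1.00000); max(|x|,|y|,|x±y|/√2) = 1.70711 > 1 ⇒ ∉ W
candidate 3: n = (0, 0, 1, 1) → π⊥ ≈ (+0.70711, -0.29289); max(|x|,|y|,|x±y|/√2) = 0.70711 ≤ 1 ⇒ ∈ W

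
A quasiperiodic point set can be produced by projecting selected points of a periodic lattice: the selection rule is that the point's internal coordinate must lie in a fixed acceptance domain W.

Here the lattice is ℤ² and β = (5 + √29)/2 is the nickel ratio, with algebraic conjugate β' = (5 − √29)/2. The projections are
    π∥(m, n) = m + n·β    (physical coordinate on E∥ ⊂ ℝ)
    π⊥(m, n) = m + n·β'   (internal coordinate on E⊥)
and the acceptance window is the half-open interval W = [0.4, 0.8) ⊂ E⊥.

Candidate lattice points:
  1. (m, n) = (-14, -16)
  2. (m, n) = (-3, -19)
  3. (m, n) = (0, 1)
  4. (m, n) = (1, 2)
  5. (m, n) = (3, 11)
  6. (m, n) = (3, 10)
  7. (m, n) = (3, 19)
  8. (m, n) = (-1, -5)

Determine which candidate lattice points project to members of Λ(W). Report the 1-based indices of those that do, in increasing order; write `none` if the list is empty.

2, 4

β' = (5−√29)/2 ≈ -0.192582.
[1] lift (-14,-16): star map gives -10.918682; window check 0.4 ≤ -10.918682 < 0.8 is false → out
[2] lift (-3,-19): star map gives 0.659066; window check 0.4 ≤ 0.659066 < 0.8 is true → IN Λ
[3] lift (0,1): star map gives -0.192582; window check 0.4 ≤ -0.192582 < 0.8 is false → out
[4] lift (1,2): star map gives 0.614835; window check 0.4 ≤ 0.614835 < 0.8 is true → IN Λ
[5] lift (3,11): star map gives 0.881594; window check 0.4 ≤ 0.881594 < 0.8 is false → out
[6] lift (3,10): star map gives 1.074176; window check 0.4 ≤ 1.074176 < 0.8 is false → out
[7] lift (3,19): star map gives -0.659066; window check 0.4 ≤ -0.659066 < 0.8 is false → out
[8] lift (-1,-5): star map gives -0.037088; window check 0.4 ≤ -0.037088 < 0.8 is false → out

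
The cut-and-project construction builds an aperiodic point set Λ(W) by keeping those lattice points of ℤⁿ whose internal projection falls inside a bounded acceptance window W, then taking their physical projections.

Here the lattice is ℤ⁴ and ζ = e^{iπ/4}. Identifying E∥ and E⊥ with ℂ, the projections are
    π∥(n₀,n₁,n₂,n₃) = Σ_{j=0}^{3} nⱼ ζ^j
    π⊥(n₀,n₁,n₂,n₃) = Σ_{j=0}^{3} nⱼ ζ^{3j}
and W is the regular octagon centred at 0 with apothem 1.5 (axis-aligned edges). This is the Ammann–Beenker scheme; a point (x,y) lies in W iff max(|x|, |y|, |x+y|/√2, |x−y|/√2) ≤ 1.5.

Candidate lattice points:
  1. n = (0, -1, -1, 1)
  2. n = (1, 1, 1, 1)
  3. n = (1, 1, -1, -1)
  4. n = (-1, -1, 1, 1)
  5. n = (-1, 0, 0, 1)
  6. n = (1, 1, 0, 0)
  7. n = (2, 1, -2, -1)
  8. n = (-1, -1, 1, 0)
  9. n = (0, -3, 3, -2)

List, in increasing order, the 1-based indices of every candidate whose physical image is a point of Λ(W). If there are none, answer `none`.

2, 3, 4, 5, 6

Internal map: ζ^{3j} for j=0..3 gives (1,0), (−√2/2,√2/2), (0,−1), (√2/2,√2/2).
#1 (0, -1, -1, 1): internal (1.414214, 1.000000); octagon support 1.707107 vs apothem 1.5 → ∉ W
#2 (1, 1, 1, 1): internal (1.000000, 0.414214); octagon support 1.000000 vs apothem 1.5 → ∈ W
#3 (1, 1, -1, -1): internal (-0.414214, 1.000000); octagon support 1.000000 vs apothem 1.5 → ∈ W
#4 (-1, -1, 1, 1): internal (0.414214, -1.000000); octagon support 1.000000 vs apothem 1.5 → ∈ W
#5 (-1, 0, 0, 1): internal (-0.292893, 0.707107); octagon support 0.707107 vs apothem 1.5 → ∈ W
#6 (1, 1, 0, 0): internal (0.292893, 0.707107); octagon support 0.707107 vs apothem 1.5 → ∈ W
#7 (2, 1, -2, -1): internal (0.585786, 2.000000); octagon support 2.000000 vs apothem 1.5 → ∉ W
#8 (-1, -1, 1, 0): internal (-0.292893, -1.707107); octagon support 1.707107 vs apothem 1.5 → ∉ W
#9 (0, -3, 3, -2): internal (0.707107, -6.535534); octagon support 6.535534 vs apothem 1.5 → ∉ W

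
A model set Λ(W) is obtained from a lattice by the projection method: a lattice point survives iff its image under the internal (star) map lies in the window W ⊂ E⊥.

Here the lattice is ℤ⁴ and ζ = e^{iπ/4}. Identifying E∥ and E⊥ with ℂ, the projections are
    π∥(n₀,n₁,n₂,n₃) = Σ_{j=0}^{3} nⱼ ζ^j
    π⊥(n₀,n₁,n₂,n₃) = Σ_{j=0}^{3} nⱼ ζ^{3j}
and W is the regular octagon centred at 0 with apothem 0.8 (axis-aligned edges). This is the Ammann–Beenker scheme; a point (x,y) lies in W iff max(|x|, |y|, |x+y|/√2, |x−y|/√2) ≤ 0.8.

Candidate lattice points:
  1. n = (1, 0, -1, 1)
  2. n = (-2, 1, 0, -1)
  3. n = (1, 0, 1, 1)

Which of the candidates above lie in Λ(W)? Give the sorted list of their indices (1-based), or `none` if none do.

none

π⊥(n) = n₀ + n₁ζ³ + n₂ζ⁶ + n₃ζ⁹ where ζ = e^{iπ/4}.
#1 (1, 0, -1, 1): internal (1.707107, 1.707107); octagon support 2.414214 vs apothem 0.8 → ∉ W
#2 (-2, 1, 0, -1): internal (-3.414214, 0.000000); octagon support 3.414214 vs apothem 0.8 → ∉ W
#3 (1, 0, 1, 1): internal (1.707107, -0.292893); octagon support 1.707107 vs apothem 0.8 → ∉ W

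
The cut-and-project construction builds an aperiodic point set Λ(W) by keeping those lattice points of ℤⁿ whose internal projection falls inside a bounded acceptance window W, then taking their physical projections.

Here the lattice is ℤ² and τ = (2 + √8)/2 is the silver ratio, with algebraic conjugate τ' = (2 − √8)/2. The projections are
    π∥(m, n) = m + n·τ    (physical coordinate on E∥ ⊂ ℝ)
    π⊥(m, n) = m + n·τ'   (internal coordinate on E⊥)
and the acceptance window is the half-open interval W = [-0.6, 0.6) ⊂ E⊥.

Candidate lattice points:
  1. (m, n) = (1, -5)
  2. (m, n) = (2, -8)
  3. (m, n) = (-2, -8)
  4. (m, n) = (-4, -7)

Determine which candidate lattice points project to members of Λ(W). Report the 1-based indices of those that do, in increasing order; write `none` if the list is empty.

none

τ' = (2−√8)/2 ≈ -0.41421.
#1 (1,-5): internal coord 1 + (-5)·τ' = +3.07107; +3.07107 ∉ [-0.6, 0.6) → out
#2 (2,-8): internal coord 2 + (-8)·τ' = +5.31371; +5.31371 ∉ [-0.6, 0.6) → out
#3 (-2,-8): internal coord -2 + (-8)·τ' = +1.31371; +1.31371 ∉ [-0.6, 0.6) → out
#4 (-4,-7): internal coord -4 + (-7)·τ' = -1.10051; -1.10051 ∉ [-0.6, 0.6) → out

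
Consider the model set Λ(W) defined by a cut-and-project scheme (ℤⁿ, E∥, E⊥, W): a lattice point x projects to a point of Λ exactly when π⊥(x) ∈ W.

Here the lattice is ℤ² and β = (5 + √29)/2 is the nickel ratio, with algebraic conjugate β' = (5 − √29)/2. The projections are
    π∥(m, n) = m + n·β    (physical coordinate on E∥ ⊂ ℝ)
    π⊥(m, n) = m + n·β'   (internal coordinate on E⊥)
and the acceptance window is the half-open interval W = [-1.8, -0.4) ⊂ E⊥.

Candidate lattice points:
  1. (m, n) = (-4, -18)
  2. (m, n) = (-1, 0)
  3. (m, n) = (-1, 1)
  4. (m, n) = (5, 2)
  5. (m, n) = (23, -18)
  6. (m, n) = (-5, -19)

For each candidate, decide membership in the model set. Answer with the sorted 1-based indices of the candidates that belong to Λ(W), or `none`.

1, 2, 3, 6

Numerically β ≈ 5.192582 and β' = −1/β ≈ -0.192582.
#1 (-4,-18): internal coord -4 + (-18)·β' = -0.533517; -0.533517 ∈ [-1.8, -0.4) → IN Λ
#2 (-1,0): internal coord -1 + (0)·β' = -1.000000; -1.000000 ∈ [-1.8, -0.4) → IN Λ
#3 (-1,1): internal coord -1 + (1)·β' = -1.192582; -1.192582 ∈ [-1.8, -0.4) → IN Λ
#4 (5,2): internal coord 5 + (2)·β' = +4.614835; +4.614835 ∉ [-1.8, -0.4) → out
#5 (23,-18): internal coord 23 + (-18)·β' = +26.466483; +26.466483 ∉ [-1.8, -0.4) → out
#6 (-5,-19): internal coord -5 + (-19)·β' = -1.340934; -1.340934 ∈ [-1.8, -0.4) → IN Λ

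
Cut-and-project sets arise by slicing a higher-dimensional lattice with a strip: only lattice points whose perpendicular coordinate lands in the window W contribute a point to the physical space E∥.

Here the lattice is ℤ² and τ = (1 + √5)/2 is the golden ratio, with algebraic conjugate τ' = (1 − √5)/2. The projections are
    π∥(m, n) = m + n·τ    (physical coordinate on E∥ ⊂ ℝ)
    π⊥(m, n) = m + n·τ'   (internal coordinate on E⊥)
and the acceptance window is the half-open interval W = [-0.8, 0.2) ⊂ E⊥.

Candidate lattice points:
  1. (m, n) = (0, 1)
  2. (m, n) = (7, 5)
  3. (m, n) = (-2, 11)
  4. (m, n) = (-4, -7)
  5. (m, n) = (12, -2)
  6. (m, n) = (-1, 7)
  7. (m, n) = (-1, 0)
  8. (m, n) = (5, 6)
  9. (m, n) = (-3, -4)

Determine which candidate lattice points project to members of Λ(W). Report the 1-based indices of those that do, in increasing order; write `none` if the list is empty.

τ' = (1−√5)/2 ≈ -0.61803.
candidate 1: (m,n)=(0,1) → π∥ = 0+1·τ ≈ 1.61803, π⊥ = 0+1·τ' ≈ -0.61803 ∈ [-0.8, 0.2) ⇒ IN Λ
candidate 2: (m,n)=(7,5) → π∥ = 7+5·τ ≈ 15.09017, π⊥ = 7+5·τ' ≈ 3.90983 ∉ [-0.8, 0.2) ⇒ out
candidate 3: (m,n)=(-2,11) → π∥ = -2+11·τ ≈ 15.79837, π⊥ = -2+11·τ' ≈ -8.79837 ∉ [-0.8, 0.2) ⇒ out
candidate 4: (m,n)=(-4,-7) → π∥ = -4-7·τ ≈ -15.32624, π⊥ = -4-7·τ' ≈ 0.32624 ∉ [-0.8, 0.2) ⇒ out
candidate 5: (m,n)=(12,-2) → π∥ = 12-2·τ ≈ 8.76393, π⊥ = 12-2·τ' ≈ 13.23607 ∉ [-0.8, 0.2) ⇒ out
candidate 6: (m,n)=(-1,7) → π∥ = -1+7·τ ≈ 10.32624, π⊥ = -1+7·τ' ≈ -5.32624 ∉ [-0.8, 0.2) ⇒ out
candidate 7: (m,n)=(-1,0) → π∥ = -1+0·τ ≈ -1.00000, π⊥ = -1+0·τ' ≈ -1.00000 ∉ [-0.8, 0.2) ⇒ out
candidate 8: (m,n)=(5,6) → π∥ = 5+6·τ ≈ 14.70820, π⊥ = 5+6·τ' ≈ 1.29180 ∉ [-0.8, 0.2) ⇒ out
candidate 9: (m,n)=(-3,-4) → π∥ = -3-4·τ ≈ -9.47214, π⊥ = -3-4·τ' ≈ -0.52786 ∈ [-0.8, 0.2) ⇒ IN Λ

1, 9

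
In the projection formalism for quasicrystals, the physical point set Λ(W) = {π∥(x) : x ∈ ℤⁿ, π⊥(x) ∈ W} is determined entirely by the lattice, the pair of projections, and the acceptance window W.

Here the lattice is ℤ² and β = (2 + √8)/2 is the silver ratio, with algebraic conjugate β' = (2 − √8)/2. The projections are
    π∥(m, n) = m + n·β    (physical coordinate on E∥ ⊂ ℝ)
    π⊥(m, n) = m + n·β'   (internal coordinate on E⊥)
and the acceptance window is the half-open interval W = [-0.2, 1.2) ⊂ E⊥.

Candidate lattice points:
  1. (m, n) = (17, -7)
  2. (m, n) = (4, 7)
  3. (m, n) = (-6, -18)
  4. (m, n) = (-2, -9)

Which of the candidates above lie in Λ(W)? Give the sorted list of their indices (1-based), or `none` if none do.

2

Numerically β ≈ 2.414214 and β' = −1/β ≈ -0.414214.
[1] lift (17,-7): star map gives 19.899495; window check -0.2 ≤ 19.899495 < 1.2 is false → out
[2] lift (4,7): star map gives 1.100505; window check -0.2 ≤ 1.100505 < 1.2 is true → IN Λ
[3] lift (-6,-18): star map gives 1.455844; window check -0.2 ≤ 1.455844 < 1.2 is false → out
[4] lift (-2,-9): star map gives 1.727922; window check -0.2 ≤ 1.727922 < 1.2 is false → out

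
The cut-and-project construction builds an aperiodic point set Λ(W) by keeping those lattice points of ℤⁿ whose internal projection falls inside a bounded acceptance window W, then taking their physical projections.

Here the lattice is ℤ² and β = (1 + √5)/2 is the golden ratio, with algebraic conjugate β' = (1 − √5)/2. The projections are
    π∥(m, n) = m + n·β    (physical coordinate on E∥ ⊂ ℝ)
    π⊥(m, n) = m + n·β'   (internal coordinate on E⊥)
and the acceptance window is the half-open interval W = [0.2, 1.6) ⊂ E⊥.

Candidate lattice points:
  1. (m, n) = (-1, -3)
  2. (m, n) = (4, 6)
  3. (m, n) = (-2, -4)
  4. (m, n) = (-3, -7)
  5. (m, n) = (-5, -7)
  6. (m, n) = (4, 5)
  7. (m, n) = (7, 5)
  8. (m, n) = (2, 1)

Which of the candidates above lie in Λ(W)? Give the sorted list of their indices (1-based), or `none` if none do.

1, 2, 3, 4, 6, 8

Numerically β ≈ 1.6180 and β' = −1/β ≈ -0.6180.
#1 (-1,-3): internal coord -1 + (-3)·β' = +0.8541; +0.8541 ∈ [0.2, 1.6) → IN Λ
#2 (4,6): internal coord 4 + (6)·β' = +0.2918; +0.2918 ∈ [0.2, 1.6) → IN Λ
#3 (-2,-4): internal coord -2 + (-4)·β' = +0.4721; +0.4721 ∈ [0.2, 1.6) → IN Λ
#4 (-3,-7): internal coord -3 + (-7)·β' = +1.3262; +1.3262 ∈ [0.2, 1.6) → IN Λ
#5 (-5,-7): internal coord -5 + (-7)·β' = -0.6738; -0.6738 ∉ [0.2, 1.6) → out
#6 (4,5): internal coord 4 + (5)·β' = +0.9098; +0.9098 ∈ [0.2, 1.6) → IN Λ
#7 (7,5): internal coord 7 + (5)·β' = +3.9098; +3.9098 ∉ [0.2, 1.6) → out
#8 (2,1): internal coord 2 + (1)·β' = +1.3820; +1.3820 ∈ [0.2, 1.6) → IN Λ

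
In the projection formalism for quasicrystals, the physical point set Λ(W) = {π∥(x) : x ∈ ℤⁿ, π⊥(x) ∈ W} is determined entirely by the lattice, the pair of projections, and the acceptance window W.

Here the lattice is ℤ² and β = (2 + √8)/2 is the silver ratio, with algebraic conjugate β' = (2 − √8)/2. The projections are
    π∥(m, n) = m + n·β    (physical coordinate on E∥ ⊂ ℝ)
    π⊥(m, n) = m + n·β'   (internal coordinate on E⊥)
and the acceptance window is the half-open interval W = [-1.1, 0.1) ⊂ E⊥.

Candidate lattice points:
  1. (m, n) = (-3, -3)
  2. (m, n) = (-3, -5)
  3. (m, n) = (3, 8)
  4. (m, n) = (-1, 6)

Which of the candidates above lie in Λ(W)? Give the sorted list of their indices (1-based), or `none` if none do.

β' = (2−√8)/2 ≈ -0.4142.
#1 (-3,-3): internal coord -3 + (-3)·β' = -1.7574; -1.7574 ∉ [-1.1, 0.1) → out
#2 (-3,-5): internal coord -3 + (-5)·β' = -0.9289; -0.9289 ∈ [-1.1, 0.1) → IN Λ
#3 (3,8): internal coord 3 + (8)·β' = -0.3137; -0.3137 ∈ [-1.1, 0.1) → IN Λ
#4 (-1,6): internal coord -1 + (6)·β' = -3.4853; -3.4853 ∉ [-1.1, 0.1) → out

2, 3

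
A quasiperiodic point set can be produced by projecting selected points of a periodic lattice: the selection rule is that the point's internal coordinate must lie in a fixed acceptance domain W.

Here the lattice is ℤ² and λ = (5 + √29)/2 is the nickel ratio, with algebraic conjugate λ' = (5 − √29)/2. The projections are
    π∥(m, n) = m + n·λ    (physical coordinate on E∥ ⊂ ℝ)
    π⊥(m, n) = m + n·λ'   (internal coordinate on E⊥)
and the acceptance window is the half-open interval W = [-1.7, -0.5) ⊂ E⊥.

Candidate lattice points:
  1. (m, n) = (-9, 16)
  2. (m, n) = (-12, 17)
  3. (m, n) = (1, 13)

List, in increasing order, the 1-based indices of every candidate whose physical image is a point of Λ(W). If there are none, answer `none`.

3

Compute λ' = (5−√29)/2 = -0.19258, so π⊥(m,n) = m -0.19258·n.
#1 (-9,16): internal coord -9 + (16)·λ' = -12.08132; -12.08132 ∉ [-1.7, -0.5) → out
#2 (-12,17): internal coord -12 + (17)·λ' = -15.27390; -15.27390 ∉ [-1.7, -0.5) → out
#3 (1,13): internal coord 1 + (13)·λ' = -1.50357; -1.50357 ∈ [-1.7, -0.5) → IN Λ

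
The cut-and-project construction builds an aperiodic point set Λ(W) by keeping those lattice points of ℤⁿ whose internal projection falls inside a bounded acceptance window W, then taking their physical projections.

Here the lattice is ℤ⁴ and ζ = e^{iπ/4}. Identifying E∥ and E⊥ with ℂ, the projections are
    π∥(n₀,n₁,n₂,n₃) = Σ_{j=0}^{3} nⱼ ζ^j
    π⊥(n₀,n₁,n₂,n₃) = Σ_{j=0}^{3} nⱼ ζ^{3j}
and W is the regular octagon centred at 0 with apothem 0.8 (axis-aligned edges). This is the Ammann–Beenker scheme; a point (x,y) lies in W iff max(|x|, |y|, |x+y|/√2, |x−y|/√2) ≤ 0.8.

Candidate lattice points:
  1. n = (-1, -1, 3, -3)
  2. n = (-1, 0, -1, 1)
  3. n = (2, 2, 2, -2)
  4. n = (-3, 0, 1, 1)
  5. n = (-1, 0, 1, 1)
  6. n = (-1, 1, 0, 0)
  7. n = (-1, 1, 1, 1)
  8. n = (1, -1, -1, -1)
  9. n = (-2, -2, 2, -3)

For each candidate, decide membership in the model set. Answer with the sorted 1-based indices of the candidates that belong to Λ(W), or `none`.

5

With ζ = e^{iπ/4} the internal vectors are ζ^0,ζ^3,ζ^6,ζ^9.
candidate 1: n = (-1, -1, 3, -3) → π⊥ ≈ (-2.41421, -5.82843); max(|x|,|y|,|x±y|/√2) = 5.82843 > 0.8 ⇒ ∉ W
candidate 2: n = (-1, 0, -1, 1) → π⊥ ≈ (-0.29289, +1.70711); max(|x|,|y|,|x±y|/√2) = 1.70711 > 0.8 ⇒ ∉ W
candidate 3: n = (2, 2, 2, -2) → π⊥ ≈ (-0.82843, -2.00000); max(|x|,|y|,|x±y|/√2) = 2.00000 > 0.8 ⇒ ∉ W
candidate 4: n = (-3, 0, 1, 1) → π⊥ ≈ (-2.29289, -0.29289); max(|x|,|y|,|x±y|/√2) = 2.29289 > 0.8 ⇒ ∉ W
candidate 5: n = (-1, 0, 1, 1) → π⊥ ≈ (-0.29289, -0.29289); max(|x|,|y|,|x±y|/√2) = 0.41421 ≤ 0.8 ⇒ ∈ W
candidate 6: n = (-1, 1, 0, 0) → π⊥ ≈ (-1.70711, +0.70711); max(|x|,|y|,|x±y|/√2) = 1.70711 > 0.8 ⇒ ∉ W
candidate 7: n = (-1, 1, 1, 1) → π⊥ ≈ (-1.00000, +0.41421); max(|x|,|y|,|x±y|/√2) = 1.00000 > 0.8 ⇒ ∉ W
candidate 8: n = (1, -1, -1, -1) → π⊥ ≈ (+1.00000, -0.41421); max(|x|,|y|,|x±y|/√2) = 1.00000 > 0.8 ⇒ ∉ W
candidate 9: n = (-2, -2, 2, -3) → π⊥ ≈ (-2.70711, -5.53553); max(|x|,|y|,|x±y|/√2) = 5.82843 > 0.8 ⇒ ∉ W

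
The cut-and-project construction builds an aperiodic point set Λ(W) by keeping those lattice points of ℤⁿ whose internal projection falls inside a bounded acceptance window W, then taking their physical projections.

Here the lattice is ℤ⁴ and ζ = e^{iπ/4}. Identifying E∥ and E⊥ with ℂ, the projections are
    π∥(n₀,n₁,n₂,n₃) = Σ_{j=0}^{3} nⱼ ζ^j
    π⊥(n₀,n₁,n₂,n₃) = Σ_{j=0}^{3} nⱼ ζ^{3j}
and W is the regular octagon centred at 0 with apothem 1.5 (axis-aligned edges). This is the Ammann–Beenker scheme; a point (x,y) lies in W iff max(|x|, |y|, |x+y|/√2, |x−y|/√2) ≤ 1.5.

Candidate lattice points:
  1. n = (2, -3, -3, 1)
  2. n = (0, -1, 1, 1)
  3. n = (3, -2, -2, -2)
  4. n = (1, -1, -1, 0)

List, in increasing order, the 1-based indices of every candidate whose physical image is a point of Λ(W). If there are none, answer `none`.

none

π⊥(n) = n₀ + n₁ζ³ + n₂ζ⁶ + n₃ζ⁹ where ζ = e^{iπ/4}.
#1 (2, -3, -3, 1): internal (4.8284, 1.5858); octagon support 4.8284 vs apothem 1.5 → ∉ W
#2 (0, -1, 1, 1): internal (1.4142, -1.0000); octagon support 1.7071 vs apothem 1.5 → ∉ W
#3 (3, -2, -2, -2): internal (3.0000, -0.8284); octagon support 3.0000 vs apothem 1.5 → ∉ W
#4 (1, -1, -1, 0): internal (1.7071, 0.2929); octagon support 1.7071 vs apothem 1.5 → ∉ W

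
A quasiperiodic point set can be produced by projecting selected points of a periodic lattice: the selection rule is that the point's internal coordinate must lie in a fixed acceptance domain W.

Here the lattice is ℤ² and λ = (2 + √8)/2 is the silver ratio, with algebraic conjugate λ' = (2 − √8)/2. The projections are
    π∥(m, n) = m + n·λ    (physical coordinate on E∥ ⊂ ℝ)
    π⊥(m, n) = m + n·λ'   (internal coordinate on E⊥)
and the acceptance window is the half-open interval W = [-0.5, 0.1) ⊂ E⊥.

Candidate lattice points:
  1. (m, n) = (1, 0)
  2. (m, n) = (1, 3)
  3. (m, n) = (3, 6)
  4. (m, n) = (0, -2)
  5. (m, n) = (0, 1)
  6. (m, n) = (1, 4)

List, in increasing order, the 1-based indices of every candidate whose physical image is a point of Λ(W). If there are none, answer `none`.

2, 5

Numerically λ ≈ 2.414214 and λ' = −1/λ ≈ -0.414214.
#1 (1,0): internal coord 1 + (0)·λ' = +1.000000; +1.000000 ∉ [-0.5, 0.1) → out
#2 (1,3): internal coord 1 + (3)·λ' = -0.242641; -0.242641 ∈ [-0.5, 0.1) → IN Λ
#3 (3,6): internal coord 3 + (6)·λ' = +0.514719; +0.514719 ∉ [-0.5, 0.1) → out
#4 (0,-2): internal coord 0 + (-2)·λ' = +0.828427; +0.828427 ∉ [-0.5, 0.1) → out
#5 (0,1): internal coord 0 + (1)·λ' = -0.414214; -0.414214 ∈ [-0.5, 0.1) → IN Λ
#6 (1,4): internal coord 1 + (4)·λ' = -0.656854; -0.656854 ∉ [-0.5, 0.1) → out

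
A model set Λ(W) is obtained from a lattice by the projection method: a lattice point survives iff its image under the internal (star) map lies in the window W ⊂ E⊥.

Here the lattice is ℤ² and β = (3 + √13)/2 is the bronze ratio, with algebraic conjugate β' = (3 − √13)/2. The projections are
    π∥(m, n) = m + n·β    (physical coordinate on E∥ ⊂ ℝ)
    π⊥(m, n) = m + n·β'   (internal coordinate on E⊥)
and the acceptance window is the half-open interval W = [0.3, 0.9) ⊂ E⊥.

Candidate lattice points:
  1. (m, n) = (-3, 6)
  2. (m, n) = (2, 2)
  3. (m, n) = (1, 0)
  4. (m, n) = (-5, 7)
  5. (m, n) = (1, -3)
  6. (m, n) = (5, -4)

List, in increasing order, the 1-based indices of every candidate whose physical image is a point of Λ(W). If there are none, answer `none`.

β' = (3−√13)/2 ≈ -0.3028.
[1] lift (-3,6): star map gives -4.8167; window check 0.3 ≤ -4.8167 < 0.9 is false → out
[2] lift (2,2): star map gives 1.3944; window check 0.3 ≤ 1.3944 < 0.9 is false → out
[3] lift (1,0): star map gives 1.0000; window check 0.3 ≤ 1.0000 < 0.9 is false → out
[4] lift (-5,7): star map gives -7.1194; window check 0.3 ≤ -7.1194 < 0.9 is false → out
[5] lift (1,-3): star map gives 1.9083; window check 0.3 ≤ 1.9083 < 0.9 is false → out
[6] lift (5,-4): star map gives 6.2111; window check 0.3 ≤ 6.2111 < 0.9 is false → out

none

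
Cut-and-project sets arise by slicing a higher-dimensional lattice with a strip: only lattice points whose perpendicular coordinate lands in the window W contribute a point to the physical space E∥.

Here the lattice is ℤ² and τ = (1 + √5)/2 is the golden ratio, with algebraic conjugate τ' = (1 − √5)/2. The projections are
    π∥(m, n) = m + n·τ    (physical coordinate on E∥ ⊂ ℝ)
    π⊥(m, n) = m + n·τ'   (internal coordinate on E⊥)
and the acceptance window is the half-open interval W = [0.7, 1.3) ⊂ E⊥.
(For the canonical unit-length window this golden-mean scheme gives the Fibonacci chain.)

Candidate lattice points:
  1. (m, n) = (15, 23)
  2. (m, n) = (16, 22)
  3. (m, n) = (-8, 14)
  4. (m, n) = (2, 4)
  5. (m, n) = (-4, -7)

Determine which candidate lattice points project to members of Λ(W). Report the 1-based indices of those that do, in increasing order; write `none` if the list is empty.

Compute τ' = (1−√5)/2 = -0.618034, so π⊥(m,n) = m -0.618034·n.
#1 (15,23): internal coord 15 + (23)·τ' = +0.785218; +0.785218 ∈ [0.7, 1.3) → IN Λ
#2 (16,22): internal coord 16 + (22)·τ' = +2.403252; +2.403252 ∉ [0.7, 1.3) → out
#3 (-8,14): internal coord -8 + (14)·τ' = -16.652476; -16.652476 ∉ [0.7, 1.3) → out
#4 (2,4): internal coord 2 + (4)·τ' = -0.472136; -0.472136 ∉ [0.7, 1.3) → out
#5 (-4,-7): internal coord -4 + (-7)·τ' = +0.326238; +0.326238 ∉ [0.7, 1.3) → out

1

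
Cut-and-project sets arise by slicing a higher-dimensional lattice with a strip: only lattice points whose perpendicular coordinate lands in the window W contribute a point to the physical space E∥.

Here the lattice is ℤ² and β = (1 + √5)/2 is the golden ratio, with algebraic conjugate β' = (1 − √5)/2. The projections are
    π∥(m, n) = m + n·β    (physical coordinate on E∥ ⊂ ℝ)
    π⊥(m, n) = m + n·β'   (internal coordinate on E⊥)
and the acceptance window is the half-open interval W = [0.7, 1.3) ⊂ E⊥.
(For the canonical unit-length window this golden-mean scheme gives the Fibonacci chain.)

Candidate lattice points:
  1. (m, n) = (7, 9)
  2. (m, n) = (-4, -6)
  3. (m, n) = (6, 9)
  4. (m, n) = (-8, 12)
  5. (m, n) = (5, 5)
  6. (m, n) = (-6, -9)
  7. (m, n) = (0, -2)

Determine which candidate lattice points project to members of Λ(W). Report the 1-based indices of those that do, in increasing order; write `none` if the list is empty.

7

β' = (1−√5)/2 ≈ -0.6180.
#1 (7,9): internal coord 7 + (9)·β' = +1.4377; +1.4377 ∉ [0.7, 1.3) → out
#2 (-4,-6): internal coord -4 + (-6)·β' = -0.2918; -0.2918 ∉ [0.7, 1.3) → out
#3 (6,9): internal coord 6 + (9)·β' = +0.4377; +0.4377 ∉ [0.7, 1.3) → out
#4 (-8,12): internal coord -8 + (12)·β' = -15.4164; -15.4164 ∉ [0.7, 1.3) → out
#5 (5,5): internal coord 5 + (5)·β' = +1.9098; +1.9098 ∉ [0.7, 1.3) → out
#6 (-6,-9): internal coord -6 + (-9)·β' = -0.4377; -0.4377 ∉ [0.7, 1.3) → out
#7 (0,-2): internal coord 0 + (-2)·β' = +1.2361; +1.2361 ∈ [0.7, 1.3) → IN Λ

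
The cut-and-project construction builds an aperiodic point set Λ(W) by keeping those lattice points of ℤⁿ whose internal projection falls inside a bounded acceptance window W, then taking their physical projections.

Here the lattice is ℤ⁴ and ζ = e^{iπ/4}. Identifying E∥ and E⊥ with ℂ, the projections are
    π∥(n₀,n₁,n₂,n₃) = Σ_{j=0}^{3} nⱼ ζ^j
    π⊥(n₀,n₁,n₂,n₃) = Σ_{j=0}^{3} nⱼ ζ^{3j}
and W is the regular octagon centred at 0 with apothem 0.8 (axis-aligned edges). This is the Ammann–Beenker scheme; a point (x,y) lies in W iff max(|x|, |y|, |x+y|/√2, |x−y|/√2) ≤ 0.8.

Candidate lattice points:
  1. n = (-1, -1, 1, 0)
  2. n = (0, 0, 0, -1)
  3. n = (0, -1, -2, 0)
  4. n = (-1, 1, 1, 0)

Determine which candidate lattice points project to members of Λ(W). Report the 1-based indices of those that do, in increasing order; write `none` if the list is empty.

none

Internal map: ζ^{3j} for j=0..3 gives (1,0), (−√2/2,√2/2), (0,−1), (√2/2,√2/2).
#1 (-1, -1, 1, 0): internal (-0.29289, -1.70711); octagon support 1.70711 vs apothem 0.8 → ∉ W
#2 (0, 0, 0, -1): internal (-0.70711, -0.70711); octagon support 1.00000 vs apothem 0.8 → ∉ W
#3 (0, -1, -2, 0): internal (0.70711, 1.29289); octagon support 1.41421 vs apothem 0.8 → ∉ W
#4 (-1, 1, 1, 0): internal (-1.70711, -0.29289); octagon support 1.70711 vs apothem 0.8 → ∉ W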